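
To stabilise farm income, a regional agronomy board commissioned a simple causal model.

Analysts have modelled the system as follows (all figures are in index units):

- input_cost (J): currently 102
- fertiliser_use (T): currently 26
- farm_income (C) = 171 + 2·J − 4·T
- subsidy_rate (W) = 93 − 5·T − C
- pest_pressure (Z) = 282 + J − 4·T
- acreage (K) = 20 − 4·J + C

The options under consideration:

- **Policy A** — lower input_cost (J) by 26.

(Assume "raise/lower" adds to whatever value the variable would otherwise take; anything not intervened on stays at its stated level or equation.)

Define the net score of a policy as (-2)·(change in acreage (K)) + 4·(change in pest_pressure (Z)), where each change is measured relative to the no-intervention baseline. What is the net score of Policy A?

-208

Baseline:
  J = 102
  T = 26
  C = 171 + 2·102 − 4·26 = 271
  Z = 282 + 102 − 4·26 = 280
  K = 20 − 4·102 + 271 = -117
Policy A (J − 26):
  J = 102 − 26 = 76
  T = 26
  C = 171 + 2·76 − 4·26 = 219
  Z = 282 + 76 − 4·26 = 254
  K = 20 − 4·76 + 219 = -65
ΔK = -65 − (-117) = 52; ΔZ = 254 − 280 = -26
Score = (-2)·52 + 4·(-26) = -208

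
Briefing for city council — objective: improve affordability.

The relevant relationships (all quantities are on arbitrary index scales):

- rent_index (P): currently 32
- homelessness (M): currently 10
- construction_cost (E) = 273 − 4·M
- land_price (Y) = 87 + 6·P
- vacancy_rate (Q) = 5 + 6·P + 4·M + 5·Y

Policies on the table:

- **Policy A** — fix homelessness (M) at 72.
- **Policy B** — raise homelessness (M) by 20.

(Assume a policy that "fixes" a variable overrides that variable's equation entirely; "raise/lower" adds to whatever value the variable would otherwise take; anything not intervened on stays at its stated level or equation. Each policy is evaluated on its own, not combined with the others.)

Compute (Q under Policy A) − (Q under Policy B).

Policy A (M := 72):
  P = 32
  M = 72
  Y = 87 + 6·32 = 279
  Q = 5 + 6·32 + 4·72 + 5·279 = 1880
Policy B (M + 20):
  P = 32
  M = 10 + 20 = 30
  Y = 87 + 6·32 = 279
  Q = 5 + 6·32 + 4·30 + 5·279 = 1712
Q: 1880 − 1712 = 168

168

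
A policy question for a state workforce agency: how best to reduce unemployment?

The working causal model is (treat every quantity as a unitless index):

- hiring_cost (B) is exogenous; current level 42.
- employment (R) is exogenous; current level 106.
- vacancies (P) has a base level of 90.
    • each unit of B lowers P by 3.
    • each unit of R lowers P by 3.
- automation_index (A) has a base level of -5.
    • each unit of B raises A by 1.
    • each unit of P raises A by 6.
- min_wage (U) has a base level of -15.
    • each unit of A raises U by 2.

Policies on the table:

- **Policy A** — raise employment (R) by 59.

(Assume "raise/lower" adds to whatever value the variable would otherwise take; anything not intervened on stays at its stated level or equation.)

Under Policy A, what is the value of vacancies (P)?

-531

Policy A (R + 59):
  B = 42
  R = 106 + 59 = 165
  P = 90 − 3·42 − 3·165 = -531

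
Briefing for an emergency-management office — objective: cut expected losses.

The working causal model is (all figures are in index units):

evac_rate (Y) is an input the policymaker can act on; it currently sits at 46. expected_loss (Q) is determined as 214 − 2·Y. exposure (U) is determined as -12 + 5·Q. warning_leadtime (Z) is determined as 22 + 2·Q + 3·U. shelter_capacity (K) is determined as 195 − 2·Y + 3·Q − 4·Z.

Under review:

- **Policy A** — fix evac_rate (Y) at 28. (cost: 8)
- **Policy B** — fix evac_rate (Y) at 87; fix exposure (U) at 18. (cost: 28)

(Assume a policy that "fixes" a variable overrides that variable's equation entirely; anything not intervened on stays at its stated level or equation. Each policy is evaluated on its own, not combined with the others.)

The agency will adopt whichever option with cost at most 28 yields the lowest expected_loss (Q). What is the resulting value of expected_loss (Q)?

40

Policy A (Y := 28):
  Y = 28
  Q = 214 − 2·28 = 158
Policy B (Y := 87, U := 18):
  Y = 87
  Q = 214 − 2·87 = 40
Comparing — Policy A: Q=158, Policy B: Q=40. Lowest is 40 (Policy B).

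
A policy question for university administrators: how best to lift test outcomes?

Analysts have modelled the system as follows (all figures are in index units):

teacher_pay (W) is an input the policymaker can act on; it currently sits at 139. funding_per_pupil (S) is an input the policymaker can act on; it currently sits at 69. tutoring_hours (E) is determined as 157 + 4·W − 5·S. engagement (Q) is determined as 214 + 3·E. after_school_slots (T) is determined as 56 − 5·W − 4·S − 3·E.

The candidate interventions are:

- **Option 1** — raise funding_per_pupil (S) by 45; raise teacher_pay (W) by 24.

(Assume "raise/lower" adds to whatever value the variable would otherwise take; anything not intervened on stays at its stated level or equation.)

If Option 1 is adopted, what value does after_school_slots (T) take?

Option 1 (S + 45, W + 24):
  W = 139 + 24 = 163
  S = 69 + 45 = 114
  E = 157 + 4·163 − 5·114 = 239
  T = 56 − 5·163 − 4·114 − 3·239 = -1932

-1932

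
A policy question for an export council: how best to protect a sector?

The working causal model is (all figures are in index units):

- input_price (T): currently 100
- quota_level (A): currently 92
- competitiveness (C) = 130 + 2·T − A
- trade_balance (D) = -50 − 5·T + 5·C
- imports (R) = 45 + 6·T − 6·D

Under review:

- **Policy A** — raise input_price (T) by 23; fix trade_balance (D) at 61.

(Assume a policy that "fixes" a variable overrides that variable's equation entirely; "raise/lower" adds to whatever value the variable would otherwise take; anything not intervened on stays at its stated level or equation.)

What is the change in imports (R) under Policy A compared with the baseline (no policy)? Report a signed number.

Baseline:
  T = 100
  A = 92
  C = 130 + 2·100 − 92 = 238
  D = -50 − 5·100 + 5·238 = 640
  R = 45 + 6·100 − 6·640 = -3195
Policy A (T + 23, D := 61):
  T = 100 + 23 = 123
  A = 92
  C = 130 + 2·123 − 92 = 284
  D = 61
  R = 45 + 6·123 − 6·61 = 417
Change in R: 417 − (-3195) = 3612

3612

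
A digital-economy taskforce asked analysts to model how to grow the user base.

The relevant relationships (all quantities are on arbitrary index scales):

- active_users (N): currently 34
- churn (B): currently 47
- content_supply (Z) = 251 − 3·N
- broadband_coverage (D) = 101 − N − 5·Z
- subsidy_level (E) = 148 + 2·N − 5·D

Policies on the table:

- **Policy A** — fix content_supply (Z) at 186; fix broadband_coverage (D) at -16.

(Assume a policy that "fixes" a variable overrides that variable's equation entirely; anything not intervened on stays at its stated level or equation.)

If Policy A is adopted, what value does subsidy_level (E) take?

Policy A (Z := 186, D := -16):
  N = 34
  Z = 186
  D = -16
  E = 148 + 2·34 − 5·(-16) = 296

296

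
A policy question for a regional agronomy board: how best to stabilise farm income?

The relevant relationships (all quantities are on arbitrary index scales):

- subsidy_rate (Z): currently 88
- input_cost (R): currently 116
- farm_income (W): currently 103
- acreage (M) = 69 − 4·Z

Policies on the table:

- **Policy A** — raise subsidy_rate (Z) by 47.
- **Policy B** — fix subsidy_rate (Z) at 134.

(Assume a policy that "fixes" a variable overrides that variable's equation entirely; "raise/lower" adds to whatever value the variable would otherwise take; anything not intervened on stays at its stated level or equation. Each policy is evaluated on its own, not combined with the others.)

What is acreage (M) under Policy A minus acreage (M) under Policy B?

Policy A (Z + 47):
  Z = 88 + 47 = 135
  M = 69 − 4·135 = -471
Policy B (Z := 134):
  Z = 134
  M = 69 − 4·134 = -467
M: -471 − (-467) = -4

-4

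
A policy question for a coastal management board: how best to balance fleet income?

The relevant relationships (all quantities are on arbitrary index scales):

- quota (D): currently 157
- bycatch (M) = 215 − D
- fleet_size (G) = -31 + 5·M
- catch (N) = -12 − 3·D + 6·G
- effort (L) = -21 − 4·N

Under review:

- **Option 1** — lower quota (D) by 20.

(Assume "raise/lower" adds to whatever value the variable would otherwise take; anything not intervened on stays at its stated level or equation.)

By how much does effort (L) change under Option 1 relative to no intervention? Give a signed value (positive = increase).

Baseline:
  D = 157
  M = 215 − 157 = 58
  G = -31 + 5·58 = 259
  N = -12 − 3·157 + 6·259 = 1071
  L = -21 − 4·1071 = -4305
Option 1 (D − 20):
  D = 157 − 20 = 137
  M = 215 − 137 = 78
  G = -31 + 5·78 = 359
  N = -12 − 3·137 + 6·359 = 1731
  L = -21 − 4·1731 = -6945
Change in L: -6945 − (-4305) = -2640

-2640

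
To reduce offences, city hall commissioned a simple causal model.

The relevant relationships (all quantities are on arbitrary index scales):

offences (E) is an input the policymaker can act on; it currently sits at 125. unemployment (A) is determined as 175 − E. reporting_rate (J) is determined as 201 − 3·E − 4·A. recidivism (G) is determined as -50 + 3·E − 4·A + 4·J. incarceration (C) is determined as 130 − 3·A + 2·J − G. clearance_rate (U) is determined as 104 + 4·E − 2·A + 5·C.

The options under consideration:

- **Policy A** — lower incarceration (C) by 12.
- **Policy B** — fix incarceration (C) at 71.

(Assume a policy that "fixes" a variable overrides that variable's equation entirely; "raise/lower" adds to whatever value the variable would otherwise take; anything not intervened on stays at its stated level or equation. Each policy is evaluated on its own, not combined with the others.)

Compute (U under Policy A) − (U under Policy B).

Policy A (C − 12):
  E = 125
  A = 175 − 125 = 50
  J = 201 − 3·125 − 4·50 = -374
  G = -50 + 3·125 − 4·50 + 4·(-374) = -1371
  C = 130 − 3·50 + 2·(-374) − (-1371) (−12 from intervention) = 591
  U = 104 + 4·125 − 2·50 + 5·591 = 3459
Policy B (C := 71):
  E = 125
  A = 175 − 125 = 50
  J = 201 − 3·125 − 4·50 = -374
  G = -50 + 3·125 − 4·50 + 4·(-374) = -1371
  C = 71
  U = 104 + 4·125 − 2·50 + 5·71 = 859
U: 3459 − 859 = 2600

2600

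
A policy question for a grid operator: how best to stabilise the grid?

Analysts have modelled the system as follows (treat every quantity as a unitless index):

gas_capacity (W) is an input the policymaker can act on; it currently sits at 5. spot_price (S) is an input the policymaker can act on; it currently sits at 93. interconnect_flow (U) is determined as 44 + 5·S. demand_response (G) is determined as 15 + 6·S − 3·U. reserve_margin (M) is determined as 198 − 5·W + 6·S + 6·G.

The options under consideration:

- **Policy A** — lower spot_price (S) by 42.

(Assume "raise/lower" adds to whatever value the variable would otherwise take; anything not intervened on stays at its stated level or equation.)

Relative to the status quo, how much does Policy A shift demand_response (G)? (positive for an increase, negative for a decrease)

378

Baseline:
  S = 93
  U = 44 + 5·93 = 509
  G = 15 + 6·93 − 3·509 = -954
Policy A (S − 42):
  S = 93 − 42 = 51
  U = 44 + 5·51 = 299
  G = 15 + 6·51 − 3·299 = -576
Change in G: -576 − (-954) = 378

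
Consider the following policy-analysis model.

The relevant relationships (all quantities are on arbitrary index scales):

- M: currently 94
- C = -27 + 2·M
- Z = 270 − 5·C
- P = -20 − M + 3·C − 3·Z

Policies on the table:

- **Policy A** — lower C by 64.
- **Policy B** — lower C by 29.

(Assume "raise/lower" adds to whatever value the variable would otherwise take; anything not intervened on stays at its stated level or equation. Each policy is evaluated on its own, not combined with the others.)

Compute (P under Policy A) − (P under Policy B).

-630

Policy A (C − 64):
  M = 94
  C = -27 + 2·94 (−64 from intervention) = 97
  Z = 270 − 5·97 = -215
  P = -20 − 94 + 3·97 − 3·(-215) = 822
Policy B (C − 29):
  M = 94
  C = -27 + 2·94 (−29 from intervention) = 132
  Z = 270 − 5·132 = -390
  P = -20 − 94 + 3·132 − 3·(-390) = 1452
P: 822 − 1452 = -630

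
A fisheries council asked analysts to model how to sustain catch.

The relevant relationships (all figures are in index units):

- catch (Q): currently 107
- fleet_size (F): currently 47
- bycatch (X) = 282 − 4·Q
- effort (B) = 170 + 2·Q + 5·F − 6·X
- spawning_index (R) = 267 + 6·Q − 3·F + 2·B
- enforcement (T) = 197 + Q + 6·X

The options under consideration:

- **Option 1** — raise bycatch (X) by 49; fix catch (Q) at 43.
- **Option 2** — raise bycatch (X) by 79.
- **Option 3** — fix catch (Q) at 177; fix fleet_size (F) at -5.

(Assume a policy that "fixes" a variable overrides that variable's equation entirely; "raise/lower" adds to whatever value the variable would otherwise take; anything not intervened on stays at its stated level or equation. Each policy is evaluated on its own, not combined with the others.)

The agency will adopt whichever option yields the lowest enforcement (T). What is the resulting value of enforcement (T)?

-2182

Option 1 (X + 49, Q := 43):
  Q = 43
  X = 282 − 4·43 (+49 from intervention) = 159
  T = 197 + 43 + 6·159 = 1194
Option 2 (X + 79):
  Q = 107
  X = 282 − 4·107 (+79 from intervention) = -67
  T = 197 + 107 + 6·(-67) = -98
Option 3 (Q := 177, F := -5):
  Q = 177
  X = 282 − 4·177 = -426
  T = 197 + 177 + 6·(-426) = -2182
Comparing — Option 1: T=1194, Option 2: T=-98, Option 3: T=-2182. Lowest is -2182 (Option 3).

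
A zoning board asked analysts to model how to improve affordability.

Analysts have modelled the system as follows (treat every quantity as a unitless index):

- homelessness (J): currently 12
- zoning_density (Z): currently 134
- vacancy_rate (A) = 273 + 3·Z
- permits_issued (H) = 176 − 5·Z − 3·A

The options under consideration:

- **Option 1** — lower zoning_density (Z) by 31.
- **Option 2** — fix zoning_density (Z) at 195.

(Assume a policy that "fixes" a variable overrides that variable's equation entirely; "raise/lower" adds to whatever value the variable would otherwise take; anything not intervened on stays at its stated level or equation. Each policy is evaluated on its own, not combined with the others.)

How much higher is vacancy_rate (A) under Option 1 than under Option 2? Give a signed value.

-276

Option 1 (Z − 31):
  Z = 134 − 31 = 103
  A = 273 + 3·103 = 582
Option 2 (Z := 195):
  Z = 195
  A = 273 + 3·195 = 858
A: 582 − 858 = -276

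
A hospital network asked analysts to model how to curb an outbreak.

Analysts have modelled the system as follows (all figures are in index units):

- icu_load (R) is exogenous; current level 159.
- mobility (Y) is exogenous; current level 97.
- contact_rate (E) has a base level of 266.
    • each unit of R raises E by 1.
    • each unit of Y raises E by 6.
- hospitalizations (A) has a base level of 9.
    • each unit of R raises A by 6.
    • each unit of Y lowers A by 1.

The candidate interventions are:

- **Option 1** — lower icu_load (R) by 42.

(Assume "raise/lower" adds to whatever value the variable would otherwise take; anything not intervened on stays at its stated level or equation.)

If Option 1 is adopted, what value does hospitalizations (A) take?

Option 1 (R − 42):
  R = 159 − 42 = 117
  Y = 97
  A = 9 + 6·117 − 97 = 614

614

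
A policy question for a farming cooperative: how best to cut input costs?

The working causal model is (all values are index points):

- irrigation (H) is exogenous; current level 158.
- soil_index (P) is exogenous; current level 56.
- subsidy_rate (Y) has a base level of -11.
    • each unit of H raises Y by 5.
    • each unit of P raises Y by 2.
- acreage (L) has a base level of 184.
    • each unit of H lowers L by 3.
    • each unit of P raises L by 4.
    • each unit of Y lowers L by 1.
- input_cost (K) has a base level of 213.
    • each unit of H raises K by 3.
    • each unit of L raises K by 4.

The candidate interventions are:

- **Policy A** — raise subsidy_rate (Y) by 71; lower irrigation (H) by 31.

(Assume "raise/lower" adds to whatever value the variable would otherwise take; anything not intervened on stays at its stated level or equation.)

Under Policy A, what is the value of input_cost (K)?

Policy A (Y + 71, H − 31):
  H = 158 − 31 = 127
  P = 56
  Y = -11 + 5·127 + 2·56 (+71 from intervention) = 807
  L = 184 − 3·127 + 4·56 − 807 = -780
  K = 213 + 3·127 + 4·(-780) = -2526

-2526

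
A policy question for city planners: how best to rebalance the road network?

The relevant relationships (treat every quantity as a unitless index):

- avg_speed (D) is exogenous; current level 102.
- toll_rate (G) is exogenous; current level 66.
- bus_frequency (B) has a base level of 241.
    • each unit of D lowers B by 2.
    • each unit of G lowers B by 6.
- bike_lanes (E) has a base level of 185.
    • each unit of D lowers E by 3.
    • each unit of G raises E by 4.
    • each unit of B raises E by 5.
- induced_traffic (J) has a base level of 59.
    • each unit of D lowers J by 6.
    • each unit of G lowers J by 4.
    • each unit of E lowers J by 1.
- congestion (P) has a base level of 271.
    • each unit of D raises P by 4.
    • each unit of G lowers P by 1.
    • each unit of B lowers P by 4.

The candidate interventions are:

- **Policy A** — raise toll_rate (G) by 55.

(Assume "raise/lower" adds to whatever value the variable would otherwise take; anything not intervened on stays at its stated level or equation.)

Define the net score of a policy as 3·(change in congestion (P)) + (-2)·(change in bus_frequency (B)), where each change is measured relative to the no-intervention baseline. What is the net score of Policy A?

Baseline:
  D = 102
  G = 66
  B = 241 − 2·102 − 6·66 = -359
  P = 271 + 4·102 − 66 − 4·(-359) = 2049
Policy A (G + 55):
  D = 102
  G = 66 + 55 = 121
  B = 241 − 2·102 − 6·121 = -689
  P = 271 + 4·102 − 121 − 4·(-689) = 3314
ΔP = 3314 − 2049 = 1265; ΔB = -689 − (-359) = -330
Score = 3·1265 + (-2)·(-330) = 4455

4455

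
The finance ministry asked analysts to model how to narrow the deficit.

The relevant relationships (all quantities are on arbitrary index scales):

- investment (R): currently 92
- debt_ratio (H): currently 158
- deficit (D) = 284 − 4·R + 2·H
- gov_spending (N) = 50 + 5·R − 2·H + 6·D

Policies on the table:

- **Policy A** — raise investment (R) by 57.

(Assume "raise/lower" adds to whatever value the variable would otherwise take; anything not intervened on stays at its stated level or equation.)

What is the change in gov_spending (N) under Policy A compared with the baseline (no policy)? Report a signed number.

Baseline:
  R = 92
  H = 158
  D = 284 − 4·92 + 2·158 = 232
  N = 50 + 5·92 − 2·158 + 6·232 = 1586
Policy A (R + 57):
  R = 92 + 57 = 149
  H = 158
  D = 284 − 4·149 + 2·158 = 4
  N = 50 + 5·149 − 2·158 + 6·4 = 503
Change in N: 503 − 1586 = -1083

-1083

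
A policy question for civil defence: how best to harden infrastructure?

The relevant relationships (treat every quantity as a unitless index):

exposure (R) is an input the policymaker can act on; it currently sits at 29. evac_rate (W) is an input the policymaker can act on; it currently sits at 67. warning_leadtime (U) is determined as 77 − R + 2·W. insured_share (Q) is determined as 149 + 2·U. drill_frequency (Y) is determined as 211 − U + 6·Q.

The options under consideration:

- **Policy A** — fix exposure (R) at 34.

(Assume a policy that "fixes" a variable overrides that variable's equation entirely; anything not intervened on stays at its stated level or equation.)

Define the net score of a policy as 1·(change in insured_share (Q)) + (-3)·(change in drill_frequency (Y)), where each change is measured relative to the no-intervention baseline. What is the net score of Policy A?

Baseline:
  R = 29
  W = 67
  U = 77 − 29 + 2·67 = 182
  Q = 149 + 2·182 = 513
  Y = 211 − 182 + 6·513 = 3107
Policy A (R := 34):
  R = 34
  W = 67
  U = 77 − 34 + 2·67 = 177
  Q = 149 + 2·177 = 503
  Y = 211 − 177 + 6·503 = 3052
ΔQ = 503 − 513 = -10; ΔY = 3052 − 3107 = -55
Score = 1·(-10) + (-3)·(-55) = 155

155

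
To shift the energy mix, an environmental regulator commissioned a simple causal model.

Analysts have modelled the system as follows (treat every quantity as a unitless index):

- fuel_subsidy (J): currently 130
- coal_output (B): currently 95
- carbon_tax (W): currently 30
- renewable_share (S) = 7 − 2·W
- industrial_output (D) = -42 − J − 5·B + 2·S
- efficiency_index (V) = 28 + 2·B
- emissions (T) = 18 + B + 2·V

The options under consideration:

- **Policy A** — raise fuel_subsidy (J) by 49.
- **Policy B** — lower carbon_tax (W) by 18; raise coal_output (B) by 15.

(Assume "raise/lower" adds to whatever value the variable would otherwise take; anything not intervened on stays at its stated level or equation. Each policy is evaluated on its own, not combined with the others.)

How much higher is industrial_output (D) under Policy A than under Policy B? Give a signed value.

Policy A (J + 49):
  J = 130 + 49 = 179
  B = 95
  W = 30
  S = 7 − 2·30 = -53
  D = -42 − 179 − 5·95 + 2·(-53) = -802
Policy B (W − 18, B + 15):
  J = 130
  B = 95 + 15 = 110
  W = 30 − 18 = 12
  S = 7 − 2·12 = -17
  D = -42 − 130 − 5·110 + 2·(-17) = -756
D: -802 − (-756) = -46

-46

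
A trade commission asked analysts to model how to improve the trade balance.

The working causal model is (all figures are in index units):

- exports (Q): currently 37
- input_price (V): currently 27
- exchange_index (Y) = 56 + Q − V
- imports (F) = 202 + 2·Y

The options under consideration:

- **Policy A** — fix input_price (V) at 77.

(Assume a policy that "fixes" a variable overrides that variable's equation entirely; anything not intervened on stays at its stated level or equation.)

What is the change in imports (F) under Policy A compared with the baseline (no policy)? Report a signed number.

-100

Baseline:
  Q = 37
  V = 27
  Y = 56 + 37 − 27 = 66
  F = 202 + 2·66 = 334
Policy A (V := 77):
  Q = 37
  V = 77
  Y = 56 + 37 − 77 = 16
  F = 202 + 2·16 = 234
Change in F: 234 − 334 = -100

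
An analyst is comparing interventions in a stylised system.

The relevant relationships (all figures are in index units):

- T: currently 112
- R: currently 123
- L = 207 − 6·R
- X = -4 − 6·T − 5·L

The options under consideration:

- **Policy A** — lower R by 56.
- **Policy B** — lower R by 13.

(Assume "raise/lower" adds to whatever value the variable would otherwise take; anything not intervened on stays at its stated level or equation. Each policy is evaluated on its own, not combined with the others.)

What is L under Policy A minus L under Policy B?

258

Policy A (R − 56):
  R = 123 − 56 = 67
  L = 207 − 6·67 = -195
Policy B (R − 13):
  R = 123 − 13 = 110
  L = 207 − 6·110 = -453
L: -195 − (-453) = 258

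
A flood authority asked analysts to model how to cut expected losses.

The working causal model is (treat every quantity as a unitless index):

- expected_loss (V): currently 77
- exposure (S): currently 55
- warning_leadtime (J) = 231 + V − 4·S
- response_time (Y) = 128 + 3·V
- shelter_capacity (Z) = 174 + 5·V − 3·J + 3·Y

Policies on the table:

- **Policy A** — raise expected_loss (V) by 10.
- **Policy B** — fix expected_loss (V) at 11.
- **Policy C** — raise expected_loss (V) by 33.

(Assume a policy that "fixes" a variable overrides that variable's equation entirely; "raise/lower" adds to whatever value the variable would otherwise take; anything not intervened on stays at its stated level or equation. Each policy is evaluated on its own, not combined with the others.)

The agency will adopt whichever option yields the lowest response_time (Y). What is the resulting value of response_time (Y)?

161

Policy A (V + 10):
  V = 77 + 10 = 87
  Y = 128 + 3·87 = 389
Policy B (V := 11):
  V = 11
  Y = 128 + 3·11 = 161
Policy C (V + 33):
  V = 77 + 33 = 110
  Y = 128 + 3·110 = 458
Comparing — Policy A: Y=389, Policy B: Y=161, Policy C: Y=458. Lowest is 161 (Policy B).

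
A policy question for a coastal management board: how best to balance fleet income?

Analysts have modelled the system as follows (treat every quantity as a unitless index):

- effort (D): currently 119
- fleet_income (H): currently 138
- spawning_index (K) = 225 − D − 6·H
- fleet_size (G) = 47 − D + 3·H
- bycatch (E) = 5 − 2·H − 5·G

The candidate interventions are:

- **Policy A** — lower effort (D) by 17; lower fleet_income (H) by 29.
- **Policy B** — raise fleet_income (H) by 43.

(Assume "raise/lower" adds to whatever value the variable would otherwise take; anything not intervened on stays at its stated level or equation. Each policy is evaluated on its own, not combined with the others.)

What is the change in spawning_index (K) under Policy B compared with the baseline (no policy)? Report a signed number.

-258

Baseline:
  D = 119
  H = 138
  K = 225 − 119 − 6·138 = -722
Policy B (H + 43):
  D = 119
  H = 138 + 43 = 181
  K = 225 − 119 − 6·181 = -980
Change in K: -980 − (-722) = -258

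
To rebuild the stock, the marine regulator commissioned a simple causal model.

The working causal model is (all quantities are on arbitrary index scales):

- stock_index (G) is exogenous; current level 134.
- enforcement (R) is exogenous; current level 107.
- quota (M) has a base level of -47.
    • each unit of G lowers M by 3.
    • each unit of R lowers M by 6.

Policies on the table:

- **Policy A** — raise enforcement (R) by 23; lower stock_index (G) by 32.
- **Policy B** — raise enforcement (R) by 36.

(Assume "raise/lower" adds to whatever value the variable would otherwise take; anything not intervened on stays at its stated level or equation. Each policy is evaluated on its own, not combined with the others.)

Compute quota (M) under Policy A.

Policy A (R + 23, G − 32):
  G = 134 − 32 = 102
  R = 107 + 23 = 130
  M = -47 − 3·102 − 6·130 = -1133

-1133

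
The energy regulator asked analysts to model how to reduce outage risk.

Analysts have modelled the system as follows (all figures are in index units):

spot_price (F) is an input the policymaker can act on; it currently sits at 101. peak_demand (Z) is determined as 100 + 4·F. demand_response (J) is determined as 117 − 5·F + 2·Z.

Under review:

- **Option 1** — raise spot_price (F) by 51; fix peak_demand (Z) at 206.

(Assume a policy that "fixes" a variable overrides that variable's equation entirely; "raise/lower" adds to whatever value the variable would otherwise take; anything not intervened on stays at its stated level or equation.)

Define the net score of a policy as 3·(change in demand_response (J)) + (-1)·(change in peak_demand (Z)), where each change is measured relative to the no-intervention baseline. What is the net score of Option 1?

-2255

Baseline:
  F = 101
  Z = 100 + 4·101 = 504
  J = 117 − 5·101 + 2·504 = 620
Option 1 (F + 51, Z := 206):
  F = 101 + 51 = 152
  Z = 206
  J = 117 − 5·152 + 2·206 = -231
ΔJ = -231 − 620 = -851; ΔZ = 206 − 504 = -298
Score = 3·(-851) + (-1)·(-298) = -2255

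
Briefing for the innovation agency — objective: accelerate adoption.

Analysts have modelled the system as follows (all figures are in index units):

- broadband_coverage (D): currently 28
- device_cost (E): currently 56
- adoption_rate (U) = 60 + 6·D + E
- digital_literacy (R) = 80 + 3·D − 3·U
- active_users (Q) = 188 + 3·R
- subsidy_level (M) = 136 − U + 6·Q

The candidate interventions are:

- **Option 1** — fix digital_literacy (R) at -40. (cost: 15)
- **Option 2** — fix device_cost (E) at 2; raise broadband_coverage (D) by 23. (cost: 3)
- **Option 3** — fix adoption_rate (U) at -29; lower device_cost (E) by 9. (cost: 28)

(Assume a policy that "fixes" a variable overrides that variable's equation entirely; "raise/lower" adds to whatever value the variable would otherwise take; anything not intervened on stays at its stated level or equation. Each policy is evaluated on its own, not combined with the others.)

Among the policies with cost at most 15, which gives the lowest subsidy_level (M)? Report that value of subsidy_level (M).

-14782

Option 1 (R := -40):
  D = 28
  E = 56
  U = 60 + 6·28 + 56 = 284
  R = -40
  Q = 188 + 3·(-40) = 68
  M = 136 − 284 + 6·68 = 260
Option 2 (E := 2, D + 23):
  D = 28 + 23 = 51
  E = 2
  U = 60 + 6·51 + 2 = 368
  R = 80 + 3·51 − 3·368 = -871
  Q = 188 + 3·(-871) = -2425
  M = 136 − 368 + 6·(-2425) = -14782
Comparing — Option 1: M=260, Option 2: M=-14782. Lowest is -14782 (Option 2).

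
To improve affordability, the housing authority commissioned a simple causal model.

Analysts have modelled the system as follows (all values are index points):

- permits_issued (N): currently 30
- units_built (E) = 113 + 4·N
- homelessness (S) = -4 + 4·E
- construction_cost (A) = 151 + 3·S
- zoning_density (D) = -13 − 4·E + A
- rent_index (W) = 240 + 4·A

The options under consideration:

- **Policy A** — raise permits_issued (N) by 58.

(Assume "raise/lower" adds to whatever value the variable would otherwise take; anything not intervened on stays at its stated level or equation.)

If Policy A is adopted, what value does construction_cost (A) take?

5719

Policy A (N + 58):
  N = 30 + 58 = 88
  E = 113 + 4·88 = 465
  S = -4 + 4·465 = 1856
  A = 151 + 3·1856 = 5719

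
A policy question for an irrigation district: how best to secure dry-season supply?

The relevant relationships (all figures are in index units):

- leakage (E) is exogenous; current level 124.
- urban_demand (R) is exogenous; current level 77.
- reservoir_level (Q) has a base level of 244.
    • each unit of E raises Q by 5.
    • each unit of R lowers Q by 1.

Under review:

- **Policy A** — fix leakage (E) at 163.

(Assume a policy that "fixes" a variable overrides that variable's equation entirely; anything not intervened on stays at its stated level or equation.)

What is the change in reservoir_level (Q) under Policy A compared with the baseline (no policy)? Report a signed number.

195

Baseline:
  E = 124
  R = 77
  Q = 244 + 5·124 − 77 = 787
Policy A (E := 163):
  E = 163
  R = 77
  Q = 244 + 5·163 − 77 = 982
Change in Q: 982 − 787 = 195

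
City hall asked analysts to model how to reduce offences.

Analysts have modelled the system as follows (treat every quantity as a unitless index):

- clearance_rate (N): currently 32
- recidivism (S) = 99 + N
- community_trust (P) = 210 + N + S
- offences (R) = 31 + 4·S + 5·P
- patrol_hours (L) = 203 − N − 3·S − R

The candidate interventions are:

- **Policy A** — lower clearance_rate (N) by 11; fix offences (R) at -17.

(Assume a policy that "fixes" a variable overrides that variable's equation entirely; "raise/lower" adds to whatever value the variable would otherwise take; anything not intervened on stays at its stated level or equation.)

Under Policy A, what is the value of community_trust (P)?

Policy A (N − 11, R := -17):
  N = 32 − 11 = 21
  S = 99 + 21 = 120
  P = 210 + 21 + 120 = 351

351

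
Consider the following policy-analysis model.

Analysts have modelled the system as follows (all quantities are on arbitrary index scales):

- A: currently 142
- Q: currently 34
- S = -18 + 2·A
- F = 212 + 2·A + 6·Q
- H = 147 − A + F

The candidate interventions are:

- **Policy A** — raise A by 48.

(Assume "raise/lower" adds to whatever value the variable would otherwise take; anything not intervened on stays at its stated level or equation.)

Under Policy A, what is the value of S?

362

Policy A (A + 48):
  A = 142 + 48 = 190
  S = -18 + 2·190 = 362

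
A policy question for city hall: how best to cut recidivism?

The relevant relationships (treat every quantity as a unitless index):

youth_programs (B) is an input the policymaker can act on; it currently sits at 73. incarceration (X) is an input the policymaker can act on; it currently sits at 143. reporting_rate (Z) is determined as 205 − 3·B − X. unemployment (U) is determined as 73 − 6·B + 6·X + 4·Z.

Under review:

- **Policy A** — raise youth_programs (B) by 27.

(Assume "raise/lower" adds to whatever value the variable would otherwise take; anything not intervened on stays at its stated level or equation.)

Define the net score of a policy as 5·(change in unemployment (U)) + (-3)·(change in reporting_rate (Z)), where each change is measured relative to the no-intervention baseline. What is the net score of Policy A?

Baseline:
  B = 73
  X = 143
  Z = 205 − 3·73 − 143 = -157
  U = 73 − 6·73 + 6·143 + 4·(-157) = -135
Policy A (B + 27):
  B = 73 + 27 = 100
  X = 143
  Z = 205 − 3·100 − 143 = -238
  U = 73 − 6·100 + 6·143 + 4·(-238) = -621
ΔU = -621 − (-135) = -486; ΔZ = -238 − (-157) = -81
Score = 5·(-486) + (-3)·(-81) = -2187

-2187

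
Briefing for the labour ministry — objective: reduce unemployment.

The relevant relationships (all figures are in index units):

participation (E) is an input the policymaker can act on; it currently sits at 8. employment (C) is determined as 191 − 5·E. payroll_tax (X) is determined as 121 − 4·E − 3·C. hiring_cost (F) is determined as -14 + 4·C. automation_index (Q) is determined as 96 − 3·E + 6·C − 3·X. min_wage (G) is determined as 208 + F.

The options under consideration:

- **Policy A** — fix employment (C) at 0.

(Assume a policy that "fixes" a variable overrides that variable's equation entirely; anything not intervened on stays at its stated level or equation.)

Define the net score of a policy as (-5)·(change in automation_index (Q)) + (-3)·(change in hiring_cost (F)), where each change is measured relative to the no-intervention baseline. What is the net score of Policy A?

13137

Baseline:
  E = 8
  C = 191 − 5·8 = 151
  X = 121 − 4·8 − 3·151 = -364
  F = -14 + 4·151 = 590
  Q = 96 − 3·8 + 6·151 − 3·(-364) = 2070
Policy A (C := 0):
  E = 8
  C = 0
  X = 121 − 4·8 − 3·0 = 89
  F = -14 + 4·0 = -14
  Q = 96 − 3·8 + 6·0 − 3·89 = -195
ΔQ = -195 − 2070 = -2265; ΔF = -14 − 590 = -604
Score = (-5)·(-2265) + (-3)·(-604) = 13137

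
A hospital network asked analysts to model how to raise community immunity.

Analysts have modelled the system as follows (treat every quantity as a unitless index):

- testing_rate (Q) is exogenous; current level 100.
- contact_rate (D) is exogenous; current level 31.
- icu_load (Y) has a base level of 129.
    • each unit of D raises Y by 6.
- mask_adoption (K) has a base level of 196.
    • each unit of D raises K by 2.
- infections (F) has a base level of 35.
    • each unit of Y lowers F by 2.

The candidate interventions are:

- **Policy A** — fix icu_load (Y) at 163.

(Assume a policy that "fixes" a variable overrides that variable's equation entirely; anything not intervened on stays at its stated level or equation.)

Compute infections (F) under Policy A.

Policy A (Y := 163):
  D = 31
  Y = 163
  F = 35 − 2·163 = -291

-291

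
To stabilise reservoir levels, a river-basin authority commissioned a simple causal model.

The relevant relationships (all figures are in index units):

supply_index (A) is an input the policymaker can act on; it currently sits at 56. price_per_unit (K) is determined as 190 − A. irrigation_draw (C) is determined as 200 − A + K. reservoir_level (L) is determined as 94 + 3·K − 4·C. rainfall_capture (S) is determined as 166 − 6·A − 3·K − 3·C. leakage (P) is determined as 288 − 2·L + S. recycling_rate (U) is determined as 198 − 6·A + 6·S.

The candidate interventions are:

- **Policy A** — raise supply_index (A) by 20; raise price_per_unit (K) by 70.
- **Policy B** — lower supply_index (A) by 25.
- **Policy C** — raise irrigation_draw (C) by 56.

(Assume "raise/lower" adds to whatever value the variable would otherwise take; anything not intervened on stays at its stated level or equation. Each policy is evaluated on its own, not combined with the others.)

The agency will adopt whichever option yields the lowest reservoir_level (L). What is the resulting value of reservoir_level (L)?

-840

Policy A (A + 20, K + 70):
  A = 56 + 20 = 76
  K = 190 − 76 (+70 from intervention) = 184
  C = 200 − 76 + 184 = 308
  L = 94 + 3·184 − 4·308 = -586
Policy B (A − 25):
  A = 56 − 25 = 31
  K = 190 − 31 = 159
  C = 200 − 31 + 159 = 328
  L = 94 + 3·159 − 4·328 = -741
Policy C (C + 56):
  A = 56
  K = 190 − 56 = 134
  C = 200 − 56 + 134 (+56 from intervention) = 334
  L = 94 + 3·134 − 4·334 = -840
Comparing — Policy A: L=-586, Policy B: L=-741, Policy C: L=-840. Lowest is -840 (Policy C).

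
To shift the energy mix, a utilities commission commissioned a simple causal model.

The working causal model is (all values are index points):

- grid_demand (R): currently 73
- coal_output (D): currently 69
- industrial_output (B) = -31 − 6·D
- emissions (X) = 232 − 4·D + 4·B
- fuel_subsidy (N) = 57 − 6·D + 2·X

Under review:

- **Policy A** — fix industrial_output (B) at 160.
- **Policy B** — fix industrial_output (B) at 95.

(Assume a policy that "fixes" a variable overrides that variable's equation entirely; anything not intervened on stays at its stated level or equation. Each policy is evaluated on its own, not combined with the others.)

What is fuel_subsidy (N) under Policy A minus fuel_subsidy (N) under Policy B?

520

Policy A (B := 160):
  D = 69
  B = 160
  X = 232 − 4·69 + 4·160 = 596
  N = 57 − 6·69 + 2·596 = 835
Policy B (B := 95):
  D = 69
  B = 95
  X = 232 − 4·69 + 4·95 = 336
  N = 57 − 6·69 + 2·336 = 315
N: 835 − 315 = 520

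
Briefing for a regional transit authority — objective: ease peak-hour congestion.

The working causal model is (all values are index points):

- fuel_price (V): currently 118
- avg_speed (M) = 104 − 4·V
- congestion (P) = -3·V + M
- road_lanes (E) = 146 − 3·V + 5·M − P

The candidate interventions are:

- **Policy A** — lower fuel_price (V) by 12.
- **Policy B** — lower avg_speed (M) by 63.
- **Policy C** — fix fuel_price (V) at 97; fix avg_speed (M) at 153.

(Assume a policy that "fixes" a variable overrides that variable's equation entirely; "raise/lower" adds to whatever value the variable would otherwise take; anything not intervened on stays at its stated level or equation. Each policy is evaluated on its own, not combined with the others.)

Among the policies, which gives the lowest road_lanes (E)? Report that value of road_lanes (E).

-1578

Policy A (V − 12):
  V = 118 − 12 = 106
  M = 104 − 4·106 = -320
  P = 0 − 3·106 + (-320) = -638
  E = 146 − 3·106 + 5·(-320) − (-638) = -1134
Policy B (M − 63):
  V = 118
  M = 104 − 4·118 (−63 from intervention) = -431
  P = 0 − 3·118 + (-431) = -785
  E = 146 − 3·118 + 5·(-431) − (-785) = -1578
Policy C (V := 97, M := 153):
  V = 97
  M = 153
  P = 0 − 3·97 + 153 = -138
  E = 146 − 3·97 + 5·153 − (-138) = 758
Comparing — Policy A: E=-1134, Policy B: E=-1578, Policy C: E=758. Lowest is -1578 (Policy B).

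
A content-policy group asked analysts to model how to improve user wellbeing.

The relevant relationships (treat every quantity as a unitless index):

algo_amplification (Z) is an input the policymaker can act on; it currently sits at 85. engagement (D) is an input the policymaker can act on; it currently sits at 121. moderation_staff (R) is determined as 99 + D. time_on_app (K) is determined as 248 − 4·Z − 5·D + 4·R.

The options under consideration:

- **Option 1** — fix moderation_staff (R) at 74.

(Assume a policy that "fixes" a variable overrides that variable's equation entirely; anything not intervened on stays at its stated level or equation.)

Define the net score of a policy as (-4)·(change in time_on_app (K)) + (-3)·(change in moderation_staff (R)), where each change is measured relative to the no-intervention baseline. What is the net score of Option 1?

Baseline:
  Z = 85
  D = 121
  R = 99 + 121 = 220
  K = 248 − 4·85 − 5·121 + 4·220 = 183
Option 1 (R := 74):
  Z = 85
  D = 121
  R = 74
  K = 248 − 4·85 − 5·121 + 4·74 = -401
ΔK = -401 − 183 = -584; ΔR = 74 − 220 = -146
Score = (-4)·(-584) + (-3)·(-146) = 2774

2774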